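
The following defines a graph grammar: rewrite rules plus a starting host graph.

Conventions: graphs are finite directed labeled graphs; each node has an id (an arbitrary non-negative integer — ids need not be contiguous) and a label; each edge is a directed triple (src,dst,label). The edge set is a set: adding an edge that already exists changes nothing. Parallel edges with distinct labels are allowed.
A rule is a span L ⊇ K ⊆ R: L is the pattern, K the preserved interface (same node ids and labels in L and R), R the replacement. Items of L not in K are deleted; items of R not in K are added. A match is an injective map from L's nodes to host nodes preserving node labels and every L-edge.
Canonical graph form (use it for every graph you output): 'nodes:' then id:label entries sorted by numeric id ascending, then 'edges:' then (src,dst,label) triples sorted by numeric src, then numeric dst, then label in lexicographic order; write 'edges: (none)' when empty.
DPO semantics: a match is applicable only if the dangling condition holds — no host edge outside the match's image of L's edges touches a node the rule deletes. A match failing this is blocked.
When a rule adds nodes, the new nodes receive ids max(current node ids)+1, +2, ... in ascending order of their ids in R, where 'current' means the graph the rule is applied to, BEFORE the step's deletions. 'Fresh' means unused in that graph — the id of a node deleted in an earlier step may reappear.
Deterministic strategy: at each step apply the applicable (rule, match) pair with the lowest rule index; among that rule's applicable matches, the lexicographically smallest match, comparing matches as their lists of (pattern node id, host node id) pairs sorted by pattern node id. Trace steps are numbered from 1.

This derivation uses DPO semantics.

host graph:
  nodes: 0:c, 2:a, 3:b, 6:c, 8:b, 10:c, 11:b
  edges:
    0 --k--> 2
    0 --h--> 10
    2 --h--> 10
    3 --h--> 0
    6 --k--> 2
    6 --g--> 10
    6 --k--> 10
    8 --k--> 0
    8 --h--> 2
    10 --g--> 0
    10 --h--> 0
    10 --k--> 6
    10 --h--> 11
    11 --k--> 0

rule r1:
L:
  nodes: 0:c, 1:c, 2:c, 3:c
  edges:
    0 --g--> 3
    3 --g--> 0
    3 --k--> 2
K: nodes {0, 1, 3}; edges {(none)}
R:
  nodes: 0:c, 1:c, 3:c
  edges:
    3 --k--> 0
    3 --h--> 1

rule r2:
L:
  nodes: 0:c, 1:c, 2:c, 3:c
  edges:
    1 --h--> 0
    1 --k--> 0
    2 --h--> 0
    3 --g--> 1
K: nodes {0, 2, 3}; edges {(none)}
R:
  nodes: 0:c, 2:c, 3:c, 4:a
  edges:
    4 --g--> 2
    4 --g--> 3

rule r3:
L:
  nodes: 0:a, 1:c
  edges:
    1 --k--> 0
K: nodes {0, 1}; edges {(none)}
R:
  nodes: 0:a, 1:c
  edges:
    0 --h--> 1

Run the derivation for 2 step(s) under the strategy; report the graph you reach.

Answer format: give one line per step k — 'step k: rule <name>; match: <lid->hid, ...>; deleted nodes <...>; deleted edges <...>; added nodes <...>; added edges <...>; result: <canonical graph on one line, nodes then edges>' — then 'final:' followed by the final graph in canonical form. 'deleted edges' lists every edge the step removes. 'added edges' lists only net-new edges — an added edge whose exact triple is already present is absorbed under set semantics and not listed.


step 1: rule r3; match: 0->2, 1->0; deleted nodes (none); deleted edges (0,2,k); added nodes (none); added edges (2,0,h); result: nodes: 0:c, 2:a, 3:b, 6:c, 8:b, 10:c, 11:b edges: (0,10,h); (2,0,h); (2,10,h); (3,0,h); (6,2,k); (6,10,g); (6,10,k); (8,0,k); (8,2,h); (10,0,g); (10,0,h); (10,6,k); (10,11,h); (11,0,k)
step 2: rule r3; match: 0->2, 1->6; deleted nodes (none); deleted edges (6,2,k); added nodes (none); added edges (2,6,h); result: nodes: 0:c, 2:a, 3:b, 6:c, 8:b, 10:c, 11:b edges: (0,10,h); (2,0,h); (2,6,h); (2,10,h); (3,0,h); (6,10,g); (6,10,k); (8,0,k); (8,2,h); (10,0,g); (10,0,h); (10,6,k); (10,11,h); (11,0,k)
final:
nodes: 0:c, 2:a, 3:b, 6:c, 8:b, 10:c, 11:b
edges: (0,10,h); (2,0,h); (2,6,h); (2,10,h); (3,0,h); (6,10,g); (6,10,k); (8,0,k); (8,2,h); (10,0,g); (10,0,h); (10,6,k); (10,11,h); (11,0,k)


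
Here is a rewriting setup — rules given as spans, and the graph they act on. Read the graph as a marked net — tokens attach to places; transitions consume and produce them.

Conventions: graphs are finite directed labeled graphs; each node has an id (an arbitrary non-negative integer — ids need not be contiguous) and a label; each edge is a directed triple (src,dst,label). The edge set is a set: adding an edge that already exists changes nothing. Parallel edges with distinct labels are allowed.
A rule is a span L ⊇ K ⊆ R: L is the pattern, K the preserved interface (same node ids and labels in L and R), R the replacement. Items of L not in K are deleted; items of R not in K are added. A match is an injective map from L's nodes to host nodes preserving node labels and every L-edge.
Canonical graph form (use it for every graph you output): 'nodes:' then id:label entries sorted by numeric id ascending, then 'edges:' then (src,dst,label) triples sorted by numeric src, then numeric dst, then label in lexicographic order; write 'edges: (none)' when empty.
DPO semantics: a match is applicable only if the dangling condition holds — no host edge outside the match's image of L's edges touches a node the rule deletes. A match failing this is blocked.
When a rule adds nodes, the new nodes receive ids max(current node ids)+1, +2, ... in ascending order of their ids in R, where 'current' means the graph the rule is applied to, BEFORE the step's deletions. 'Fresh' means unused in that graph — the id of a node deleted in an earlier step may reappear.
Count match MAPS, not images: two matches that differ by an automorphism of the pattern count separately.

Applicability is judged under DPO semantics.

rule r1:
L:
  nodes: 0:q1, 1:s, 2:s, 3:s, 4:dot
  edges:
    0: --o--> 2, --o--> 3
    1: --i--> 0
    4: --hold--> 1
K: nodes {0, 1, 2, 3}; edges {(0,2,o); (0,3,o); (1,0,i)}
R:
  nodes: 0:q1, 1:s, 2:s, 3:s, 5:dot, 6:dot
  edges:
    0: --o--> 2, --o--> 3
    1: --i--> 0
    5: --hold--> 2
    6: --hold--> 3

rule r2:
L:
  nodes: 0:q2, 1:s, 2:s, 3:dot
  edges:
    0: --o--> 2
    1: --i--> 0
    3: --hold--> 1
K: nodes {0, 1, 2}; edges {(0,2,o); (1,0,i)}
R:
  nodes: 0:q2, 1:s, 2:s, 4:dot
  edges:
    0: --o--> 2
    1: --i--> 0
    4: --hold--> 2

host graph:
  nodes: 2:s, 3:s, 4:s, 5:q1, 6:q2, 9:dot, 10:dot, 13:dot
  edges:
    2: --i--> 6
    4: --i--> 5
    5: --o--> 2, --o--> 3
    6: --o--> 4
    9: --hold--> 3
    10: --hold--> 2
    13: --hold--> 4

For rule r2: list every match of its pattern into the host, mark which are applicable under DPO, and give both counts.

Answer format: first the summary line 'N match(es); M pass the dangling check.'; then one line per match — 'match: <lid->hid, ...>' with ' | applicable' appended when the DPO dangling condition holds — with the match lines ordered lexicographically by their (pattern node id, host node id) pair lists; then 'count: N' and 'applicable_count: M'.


1 match(es); 1 pass the dangling check.
match: 0->6, 1->2, 2->4, 3->10 | applicable
count: 1
applicable_count: 1


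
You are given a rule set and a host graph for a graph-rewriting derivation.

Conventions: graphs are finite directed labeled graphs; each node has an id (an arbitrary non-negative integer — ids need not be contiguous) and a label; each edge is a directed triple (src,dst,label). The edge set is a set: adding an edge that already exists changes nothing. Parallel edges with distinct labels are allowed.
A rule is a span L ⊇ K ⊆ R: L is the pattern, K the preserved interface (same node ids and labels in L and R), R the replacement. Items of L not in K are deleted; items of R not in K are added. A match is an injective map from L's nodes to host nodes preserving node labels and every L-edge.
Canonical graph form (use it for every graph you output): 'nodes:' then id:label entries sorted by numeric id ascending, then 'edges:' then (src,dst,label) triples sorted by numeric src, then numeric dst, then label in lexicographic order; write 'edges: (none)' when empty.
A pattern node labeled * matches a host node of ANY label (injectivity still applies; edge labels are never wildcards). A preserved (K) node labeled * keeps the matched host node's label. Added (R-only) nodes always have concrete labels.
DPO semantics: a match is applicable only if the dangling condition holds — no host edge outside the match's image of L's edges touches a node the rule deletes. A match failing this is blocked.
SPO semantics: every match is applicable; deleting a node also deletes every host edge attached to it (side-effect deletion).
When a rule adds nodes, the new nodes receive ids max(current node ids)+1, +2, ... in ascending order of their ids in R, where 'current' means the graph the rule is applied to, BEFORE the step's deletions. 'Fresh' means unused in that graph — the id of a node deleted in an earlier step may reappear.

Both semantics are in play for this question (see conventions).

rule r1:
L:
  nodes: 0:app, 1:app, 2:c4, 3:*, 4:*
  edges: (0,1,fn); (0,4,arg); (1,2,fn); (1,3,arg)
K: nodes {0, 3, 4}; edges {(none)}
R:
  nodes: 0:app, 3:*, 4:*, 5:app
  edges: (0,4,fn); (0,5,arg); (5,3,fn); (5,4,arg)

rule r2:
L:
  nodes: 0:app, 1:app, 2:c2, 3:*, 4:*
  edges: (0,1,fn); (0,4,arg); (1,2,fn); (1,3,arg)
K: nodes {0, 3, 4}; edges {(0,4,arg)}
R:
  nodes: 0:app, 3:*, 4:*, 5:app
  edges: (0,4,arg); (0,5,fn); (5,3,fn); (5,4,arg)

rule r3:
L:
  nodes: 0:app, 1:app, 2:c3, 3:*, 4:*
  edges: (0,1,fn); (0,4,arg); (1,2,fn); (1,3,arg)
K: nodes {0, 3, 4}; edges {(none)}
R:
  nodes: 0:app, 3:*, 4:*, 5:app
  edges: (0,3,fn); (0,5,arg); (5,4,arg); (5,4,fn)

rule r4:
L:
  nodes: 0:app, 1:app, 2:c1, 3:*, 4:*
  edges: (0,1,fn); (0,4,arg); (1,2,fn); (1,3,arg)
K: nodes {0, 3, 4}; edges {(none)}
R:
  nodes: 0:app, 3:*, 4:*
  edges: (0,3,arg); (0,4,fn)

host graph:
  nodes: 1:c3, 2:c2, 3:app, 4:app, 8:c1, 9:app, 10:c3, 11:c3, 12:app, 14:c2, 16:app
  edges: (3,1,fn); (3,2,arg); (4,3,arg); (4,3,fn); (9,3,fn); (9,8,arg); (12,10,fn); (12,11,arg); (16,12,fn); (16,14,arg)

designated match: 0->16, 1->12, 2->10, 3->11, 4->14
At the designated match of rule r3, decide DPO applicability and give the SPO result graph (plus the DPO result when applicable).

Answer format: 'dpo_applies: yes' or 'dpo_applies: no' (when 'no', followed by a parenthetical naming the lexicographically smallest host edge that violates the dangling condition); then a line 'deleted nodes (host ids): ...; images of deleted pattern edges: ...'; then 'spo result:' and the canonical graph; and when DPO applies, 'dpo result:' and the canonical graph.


dpo_applies: yes
deleted nodes (host ids): 10, 12; images of deleted pattern edges: (12,10,fn); (12,11,arg); (16,12,fn); (16,14,arg)
spo result:
nodes: 1:c3, 2:c2, 3:app, 4:app, 8:c1, 9:app, 11:c3, 14:c2, 16:app, 17:app
edges: (3,1,fn); (3,2,arg); (4,3,arg); (4,3,fn); (9,3,fn); (9,8,arg); (16,11,fn); (16,17,arg); (17,14,arg); (17,14,fn)
dpo result:
nodes: 1:c3, 2:c2, 3:app, 4:app, 8:c1, 9:app, 11:c3, 14:c2, 16:app, 17:app
edges: (3,1,fn); (3,2,arg); (4,3,arg); (4,3,fn); (9,3,fn); (9,8,arg); (16,11,fn); (16,17,arg); (17,14,arg); (17,14,fn)


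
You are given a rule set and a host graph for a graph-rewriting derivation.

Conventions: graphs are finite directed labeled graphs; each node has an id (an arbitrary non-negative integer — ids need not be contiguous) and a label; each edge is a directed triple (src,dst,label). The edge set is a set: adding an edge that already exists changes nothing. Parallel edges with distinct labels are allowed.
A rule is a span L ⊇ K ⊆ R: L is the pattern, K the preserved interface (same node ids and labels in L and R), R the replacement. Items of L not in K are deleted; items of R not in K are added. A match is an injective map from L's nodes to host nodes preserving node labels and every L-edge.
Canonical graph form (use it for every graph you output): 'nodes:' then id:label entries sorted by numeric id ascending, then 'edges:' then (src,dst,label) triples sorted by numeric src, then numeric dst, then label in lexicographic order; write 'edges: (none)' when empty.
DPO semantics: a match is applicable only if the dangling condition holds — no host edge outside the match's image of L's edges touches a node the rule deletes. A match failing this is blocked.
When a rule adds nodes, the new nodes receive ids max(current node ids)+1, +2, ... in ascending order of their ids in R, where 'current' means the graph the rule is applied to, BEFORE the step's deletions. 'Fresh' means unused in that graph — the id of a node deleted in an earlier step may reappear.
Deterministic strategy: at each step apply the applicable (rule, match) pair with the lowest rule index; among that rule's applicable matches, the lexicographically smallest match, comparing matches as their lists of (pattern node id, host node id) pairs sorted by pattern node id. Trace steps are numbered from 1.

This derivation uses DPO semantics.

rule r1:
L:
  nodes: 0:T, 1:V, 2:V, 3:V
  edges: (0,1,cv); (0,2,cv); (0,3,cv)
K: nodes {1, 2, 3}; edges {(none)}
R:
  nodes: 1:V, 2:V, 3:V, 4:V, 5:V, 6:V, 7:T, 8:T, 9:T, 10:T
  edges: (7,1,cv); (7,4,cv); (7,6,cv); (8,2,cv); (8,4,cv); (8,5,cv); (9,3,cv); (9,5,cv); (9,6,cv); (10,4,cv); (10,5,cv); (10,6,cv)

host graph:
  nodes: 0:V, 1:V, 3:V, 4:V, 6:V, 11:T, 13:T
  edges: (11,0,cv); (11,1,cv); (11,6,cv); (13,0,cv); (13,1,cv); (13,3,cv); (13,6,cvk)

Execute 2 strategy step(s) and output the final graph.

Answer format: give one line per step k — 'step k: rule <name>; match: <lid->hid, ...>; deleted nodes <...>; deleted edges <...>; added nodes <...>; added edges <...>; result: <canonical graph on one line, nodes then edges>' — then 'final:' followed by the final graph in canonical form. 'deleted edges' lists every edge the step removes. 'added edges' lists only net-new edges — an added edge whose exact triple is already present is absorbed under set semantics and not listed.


step 1: rule r1; match: 0->11, 1->0, 2->1, 3->6; deleted nodes 11; deleted edges (11,0,cv); (11,1,cv); (11,6,cv); added nodes 14, 15, 16, 17, 18, 19, 20; added edges (17,0,cv); (17,14,cv); (17,16,cv); (18,1,cv); (18,14,cv); (18,15,cv); (19,6,cv); (19,15,cv); (19,16,cv); (20,14,cv); (20,15,cv); (20,16,cv); result: nodes: 0:V, 1:V, 3:V, 4:V, 6:V, 13:T, 14:V, 15:V, 16:V, 17:T, 18:T, 19:T, 20:T edges: (13,0,cv); (13,1,cv); (13,3,cv); (13,6,cvk); (17,0,cv); (17,14,cv); (17,16,cv); (18,1,cv); (18,14,cv); (18,15,cv); (19,6,cv); (19,15,cv); (19,16,cv); (20,14,cv); (20,15,cv); (20,16,cv)
step 2: rule r1; match: 0->17, 1->0, 2->14, 3->16; deleted nodes 17; deleted edges (17,0,cv); (17,14,cv); (17,16,cv); added nodes 21, 22, 23, 24, 25, 26, 27; added edges (24,0,cv); (24,21,cv); (24,23,cv); (25,14,cv); (25,21,cv); (25,22,cv); (26,16,cv); (26,22,cv); (26,23,cv); (27,21,cv); (27,22,cv); (27,23,cv); result: nodes: 0:V, 1:V, 3:V, 4:V, 6:V, 13:T, 14:V, 15:V, 16:V, 18:T, 19:T, 20:T, 21:V, 22:V, 23:V, 24:T, 25:T, 26:T, 27:T edges: (13,0,cv); (13,1,cv); (13,3,cv); (13,6,cvk); (18,1,cv); (18,14,cv); (18,15,cv); (19,6,cv); (19,15,cv); (19,16,cv); (20,14,cv); (20,15,cv); (20,16,cv); (24,0,cv); (24,21,cv); (24,23,cv); (25,14,cv); (25,21,cv); (25,22,cv); (26,16,cv); (26,22,cv); (26,23,cv); (27,21,cv); (27,22,cv); (27,23,cv)
final:
nodes: 0:V, 1:V, 3:V, 4:V, 6:V, 13:T, 14:V, 15:V, 16:V, 18:T, 19:T, 20:T, 21:V, 22:V, 23:V, 24:T, 25:T, 26:T, 27:T
edges: (13,0,cv); (13,1,cv); (13,3,cv); (13,6,cvk); (18,1,cv); (18,14,cv); (18,15,cv); (19,6,cv); (19,15,cv); (19,16,cv); (20,14,cv); (20,15,cv); (20,16,cv); (24,0,cv); (24,21,cv); (24,23,cv); (25,14,cv); (25,21,cv); (25,22,cv); (26,16,cv); (26,22,cv); (26,23,cv); (27,21,cv); (27,22,cv); (27,23,cv)


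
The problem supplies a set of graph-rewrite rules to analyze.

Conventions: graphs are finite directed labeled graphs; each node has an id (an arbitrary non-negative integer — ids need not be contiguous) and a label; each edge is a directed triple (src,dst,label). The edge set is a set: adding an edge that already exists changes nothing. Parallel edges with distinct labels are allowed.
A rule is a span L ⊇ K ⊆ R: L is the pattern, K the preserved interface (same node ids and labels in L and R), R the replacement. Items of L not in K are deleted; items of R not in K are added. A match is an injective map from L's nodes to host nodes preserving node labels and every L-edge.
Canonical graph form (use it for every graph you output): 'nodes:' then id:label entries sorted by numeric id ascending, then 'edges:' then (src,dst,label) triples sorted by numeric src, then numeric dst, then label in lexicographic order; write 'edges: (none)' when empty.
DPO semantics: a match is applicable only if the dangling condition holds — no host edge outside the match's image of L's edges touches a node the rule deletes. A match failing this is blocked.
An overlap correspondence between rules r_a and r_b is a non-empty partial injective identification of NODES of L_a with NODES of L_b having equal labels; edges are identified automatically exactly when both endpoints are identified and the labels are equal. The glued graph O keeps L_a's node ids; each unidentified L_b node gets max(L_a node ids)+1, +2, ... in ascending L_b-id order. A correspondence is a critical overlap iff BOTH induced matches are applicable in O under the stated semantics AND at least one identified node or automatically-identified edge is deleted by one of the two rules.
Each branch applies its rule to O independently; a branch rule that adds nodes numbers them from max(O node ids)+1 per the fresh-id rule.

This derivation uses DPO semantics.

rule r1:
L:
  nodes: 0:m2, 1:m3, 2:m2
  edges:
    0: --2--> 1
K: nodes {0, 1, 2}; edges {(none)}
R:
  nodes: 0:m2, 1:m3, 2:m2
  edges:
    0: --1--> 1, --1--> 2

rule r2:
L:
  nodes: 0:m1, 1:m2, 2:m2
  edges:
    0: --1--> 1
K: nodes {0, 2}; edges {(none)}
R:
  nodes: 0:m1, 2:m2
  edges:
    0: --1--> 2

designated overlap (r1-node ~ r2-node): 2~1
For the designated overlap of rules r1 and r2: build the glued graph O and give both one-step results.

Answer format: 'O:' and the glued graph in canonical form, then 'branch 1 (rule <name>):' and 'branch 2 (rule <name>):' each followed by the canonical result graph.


O:
nodes: 0:m2, 1:m3, 2:m2, 3:m1, 4:m2
edges: (0,1,2); (3,2,1)
branch 1 (rule r1):
nodes: 0:m2, 1:m3, 2:m2, 3:m1, 4:m2
edges: (0,1,1); (0,2,1); (3,2,1)
branch 2 (rule r2):
nodes: 0:m2, 1:m3, 3:m1, 4:m2
edges: (0,1,2); (3,4,1)


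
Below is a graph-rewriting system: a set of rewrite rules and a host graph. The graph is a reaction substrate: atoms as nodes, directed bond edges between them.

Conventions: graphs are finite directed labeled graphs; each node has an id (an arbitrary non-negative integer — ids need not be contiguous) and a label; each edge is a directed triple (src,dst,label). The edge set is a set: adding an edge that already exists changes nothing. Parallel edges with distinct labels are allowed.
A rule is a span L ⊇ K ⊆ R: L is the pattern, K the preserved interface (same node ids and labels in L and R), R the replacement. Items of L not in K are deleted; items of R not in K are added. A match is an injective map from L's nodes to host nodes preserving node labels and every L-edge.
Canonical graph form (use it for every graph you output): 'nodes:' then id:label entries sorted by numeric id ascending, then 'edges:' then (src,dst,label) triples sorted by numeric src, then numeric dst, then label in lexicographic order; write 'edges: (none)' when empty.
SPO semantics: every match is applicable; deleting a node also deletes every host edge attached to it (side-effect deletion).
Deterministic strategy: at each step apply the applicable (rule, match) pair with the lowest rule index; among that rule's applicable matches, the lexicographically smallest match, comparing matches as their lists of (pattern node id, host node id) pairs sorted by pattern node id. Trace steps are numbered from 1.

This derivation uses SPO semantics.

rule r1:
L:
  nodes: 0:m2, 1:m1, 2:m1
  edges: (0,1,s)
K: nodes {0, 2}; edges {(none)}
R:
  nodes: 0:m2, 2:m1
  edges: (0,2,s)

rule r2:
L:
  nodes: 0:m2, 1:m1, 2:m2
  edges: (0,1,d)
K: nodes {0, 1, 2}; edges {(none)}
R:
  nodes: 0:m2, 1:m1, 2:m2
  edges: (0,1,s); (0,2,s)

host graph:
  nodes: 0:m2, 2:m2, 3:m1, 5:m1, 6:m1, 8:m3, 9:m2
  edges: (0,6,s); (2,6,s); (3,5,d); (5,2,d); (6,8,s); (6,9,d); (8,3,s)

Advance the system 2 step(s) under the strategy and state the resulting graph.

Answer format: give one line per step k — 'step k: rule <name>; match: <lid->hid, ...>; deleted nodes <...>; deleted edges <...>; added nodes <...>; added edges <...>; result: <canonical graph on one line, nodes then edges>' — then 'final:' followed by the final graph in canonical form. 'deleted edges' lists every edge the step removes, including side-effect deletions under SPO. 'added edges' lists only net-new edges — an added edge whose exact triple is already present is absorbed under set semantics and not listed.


step 1: rule r1; match: 0->0, 1->6, 2->3; deleted nodes 6; deleted edges (0,6,s); (2,6,s); (6,8,s); (6,9,d); added nodes (none); added edges (0,3,s); result: nodes: 0:m2, 2:m2, 3:m1, 5:m1, 8:m3, 9:m2 edges: (0,3,s); (3,5,d); (5,2,d); (8,3,s)
step 2: rule r1; match: 0->0, 1->3, 2->5; deleted nodes 3; deleted edges (0,3,s); (3,5,d); (8,3,s); added nodes (none); added edges (0,5,s); result: nodes: 0:m2, 2:m2, 5:m1, 8:m3, 9:m2 edges: (0,5,s); (5,2,d)
final:
nodes: 0:m2, 2:m2, 5:m1, 8:m3, 9:m2
edges: (0,5,s); (5,2,d)


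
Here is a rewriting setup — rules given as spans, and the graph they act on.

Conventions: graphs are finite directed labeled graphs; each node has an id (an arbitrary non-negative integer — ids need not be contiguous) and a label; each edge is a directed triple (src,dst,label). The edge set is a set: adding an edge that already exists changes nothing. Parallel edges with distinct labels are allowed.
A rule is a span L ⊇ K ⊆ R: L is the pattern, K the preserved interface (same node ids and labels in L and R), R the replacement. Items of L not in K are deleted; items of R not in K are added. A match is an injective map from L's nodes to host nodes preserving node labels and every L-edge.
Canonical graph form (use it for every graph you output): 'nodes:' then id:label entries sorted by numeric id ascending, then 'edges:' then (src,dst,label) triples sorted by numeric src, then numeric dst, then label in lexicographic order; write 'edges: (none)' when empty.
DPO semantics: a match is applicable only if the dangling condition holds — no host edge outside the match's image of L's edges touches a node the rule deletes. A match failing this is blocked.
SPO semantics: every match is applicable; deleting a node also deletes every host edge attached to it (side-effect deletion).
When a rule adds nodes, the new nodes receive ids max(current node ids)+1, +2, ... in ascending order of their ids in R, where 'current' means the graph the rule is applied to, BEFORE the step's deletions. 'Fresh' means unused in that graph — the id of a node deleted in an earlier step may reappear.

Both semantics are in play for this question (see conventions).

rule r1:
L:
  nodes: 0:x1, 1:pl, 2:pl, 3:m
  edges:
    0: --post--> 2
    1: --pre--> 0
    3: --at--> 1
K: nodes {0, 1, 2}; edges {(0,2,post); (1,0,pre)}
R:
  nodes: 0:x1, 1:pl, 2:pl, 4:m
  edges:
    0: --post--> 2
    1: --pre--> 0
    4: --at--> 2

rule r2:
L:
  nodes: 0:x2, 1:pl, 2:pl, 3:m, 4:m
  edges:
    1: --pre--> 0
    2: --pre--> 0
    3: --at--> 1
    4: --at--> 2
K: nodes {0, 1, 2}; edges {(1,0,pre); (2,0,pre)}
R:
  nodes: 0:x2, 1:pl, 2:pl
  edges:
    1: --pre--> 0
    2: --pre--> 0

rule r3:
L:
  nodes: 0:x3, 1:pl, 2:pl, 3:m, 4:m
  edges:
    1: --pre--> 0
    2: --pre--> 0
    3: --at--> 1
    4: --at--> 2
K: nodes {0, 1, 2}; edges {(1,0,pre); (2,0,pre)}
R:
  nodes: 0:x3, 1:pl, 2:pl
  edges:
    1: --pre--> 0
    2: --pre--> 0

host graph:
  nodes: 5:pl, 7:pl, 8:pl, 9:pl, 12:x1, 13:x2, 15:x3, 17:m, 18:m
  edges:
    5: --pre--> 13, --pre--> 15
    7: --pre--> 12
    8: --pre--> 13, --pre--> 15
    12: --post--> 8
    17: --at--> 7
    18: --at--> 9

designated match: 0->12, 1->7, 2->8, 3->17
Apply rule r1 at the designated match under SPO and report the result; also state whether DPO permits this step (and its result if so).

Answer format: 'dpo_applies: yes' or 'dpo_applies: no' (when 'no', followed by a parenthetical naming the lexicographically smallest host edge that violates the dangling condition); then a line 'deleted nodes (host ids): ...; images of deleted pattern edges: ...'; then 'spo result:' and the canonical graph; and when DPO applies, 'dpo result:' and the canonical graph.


dpo_applies: yes
deleted nodes (host ids): 17; images of deleted pattern edges: (17,7,at)
spo result:
nodes: 5:pl, 7:pl, 8:pl, 9:pl, 12:x1, 13:x2, 15:x3, 18:m, 19:m
edges: (5,13,pre); (5,15,pre); (7,12,pre); (8,13,pre); (8,15,pre); (12,8,post); (18,9,at); (19,8,at)
dpo result:
nodes: 5:pl, 7:pl, 8:pl, 9:pl, 12:x1, 13:x2, 15:x3, 18:m, 19:m
edges: (5,13,pre); (5,15,pre); (7,12,pre); (8,13,pre); (8,15,pre); (12,8,post); (18,9,at); (19,8,at)


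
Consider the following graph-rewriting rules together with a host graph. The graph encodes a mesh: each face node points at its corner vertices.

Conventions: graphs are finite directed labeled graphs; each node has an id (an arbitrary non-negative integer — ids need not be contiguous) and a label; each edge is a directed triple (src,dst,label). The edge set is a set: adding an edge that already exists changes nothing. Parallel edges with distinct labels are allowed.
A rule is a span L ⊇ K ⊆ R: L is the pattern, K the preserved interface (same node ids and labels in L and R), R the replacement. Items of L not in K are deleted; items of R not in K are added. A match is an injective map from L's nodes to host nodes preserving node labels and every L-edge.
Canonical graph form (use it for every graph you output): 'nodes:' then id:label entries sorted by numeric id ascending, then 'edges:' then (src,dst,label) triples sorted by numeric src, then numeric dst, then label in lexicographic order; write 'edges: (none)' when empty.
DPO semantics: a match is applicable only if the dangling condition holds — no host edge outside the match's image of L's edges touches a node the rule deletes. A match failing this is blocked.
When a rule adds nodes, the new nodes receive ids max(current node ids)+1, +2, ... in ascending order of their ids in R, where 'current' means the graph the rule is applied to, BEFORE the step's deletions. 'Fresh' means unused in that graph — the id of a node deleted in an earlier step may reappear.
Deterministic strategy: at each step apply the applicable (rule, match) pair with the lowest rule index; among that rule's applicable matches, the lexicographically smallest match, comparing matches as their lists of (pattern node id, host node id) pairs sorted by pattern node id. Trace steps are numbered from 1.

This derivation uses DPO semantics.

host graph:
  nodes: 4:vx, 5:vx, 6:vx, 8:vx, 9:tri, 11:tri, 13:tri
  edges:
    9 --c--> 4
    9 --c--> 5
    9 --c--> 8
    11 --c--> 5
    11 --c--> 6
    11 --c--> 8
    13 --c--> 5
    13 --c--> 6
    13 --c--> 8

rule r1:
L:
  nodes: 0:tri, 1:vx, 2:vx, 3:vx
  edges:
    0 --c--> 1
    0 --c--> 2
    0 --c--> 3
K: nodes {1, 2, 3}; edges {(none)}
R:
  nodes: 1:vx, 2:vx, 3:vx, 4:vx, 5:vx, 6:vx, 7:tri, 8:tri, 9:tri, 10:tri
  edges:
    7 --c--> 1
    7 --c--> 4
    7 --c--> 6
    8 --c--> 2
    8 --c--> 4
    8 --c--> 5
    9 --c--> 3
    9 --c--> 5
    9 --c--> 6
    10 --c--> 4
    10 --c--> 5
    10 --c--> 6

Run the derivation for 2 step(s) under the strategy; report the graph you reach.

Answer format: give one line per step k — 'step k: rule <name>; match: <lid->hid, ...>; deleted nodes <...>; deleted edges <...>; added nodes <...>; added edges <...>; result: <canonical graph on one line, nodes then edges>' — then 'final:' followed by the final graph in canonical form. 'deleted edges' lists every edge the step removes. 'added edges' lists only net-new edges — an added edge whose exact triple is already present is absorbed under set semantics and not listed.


step 1: rule r1; match: 0->9, 1->4, 2->5, 3->8; deleted nodes 9; deleted edges (9,4,c); (9,5,c); (9,8,c); added nodes 14, 15, 16, 17, 18, 19, 20; added edges (17,4,c); (17,14,c); (17,16,c); (18,5,c); (18,14,c); (18,15,c); (19,8,c); (19,15,c); (19,16,c); (20,14,c); (20,15,c); (20,16,c); result: nodes: 4:vx, 5:vx, 6:vx, 8:vx, 11:tri, 13:tri, 14:vx, 15:vx, 16:vx, 17:tri, 18:tri, 19:tri, 20:tri edges: (11,5,c); (11,6,c); (11,8,c); (13,5,c); (13,6,c); (13,8,c); (17,4,c); (17,14,c); (17,16,c); (18,5,c); (18,14,c); (18,15,c); (19,8,c); (19,15,c); (19,16,c); (20,14,c); (20,15,c); (20,16,c)
step 2: rule r1; match: 0->11, 1->5, 2->6, 3->8; deleted nodes 11; deleted edges (11,5,c); (11,6,c); (11,8,c); added nodes 21, 22, 23, 24, 25, 26, 27; added edges (24,5,c); (24,21,c); (24,23,c); (25,6,c); (25,21,c); (25,22,c); (26,8,c); (26,22,c); (26,23,c); (27,21,c); (27,22,c); (27,23,c); result: nodes: 4:vx, 5:vx, 6:vx, 8:vx, 13:tri, 14:vx, 15:vx, 16:vx, 17:tri, 18:tri, 19:tri, 20:tri, 21:vx, 22:vx, 23:vx, 24:tri, 25:tri, 26:tri, 27:tri edges: (13,5,c); (13,6,c); (13,8,c); (17,4,c); (17,14,c); (17,16,c); (18,5,c); (18,14,c); (18,15,c); (19,8,c); (19,15,c); (19,16,c); (20,14,c); (20,15,c); (20,16,c); (24,5,c); (24,21,c); (24,23,c); (25,6,c); (25,21,c); (25,22,c); (26,8,c); (26,22,c); (26,23,c); (27,21,c); (27,22,c); (27,23,c)
final:
nodes: 4:vx, 5:vx, 6:vx, 8:vx, 13:tri, 14:vx, 15:vx, 16:vx, 17:tri, 18:tri, 19:tri, 20:tri, 21:vx, 22:vx, 23:vx, 24:tri, 25:tri, 26:tri, 27:tri
edges: (13,5,c); (13,6,c); (13,8,c); (17,4,c); (17,14,c); (17,16,c); (18,5,c); (18,14,c); (18,15,c); (19,8,c); (19,15,c); (19,16,c); (20,14,c); (20,15,c); (20,16,c); (24,5,c); (24,21,c); (24,23,c); (25,6,c); (25,21,c); (25,22,c); (26,8,c); (26,22,c); (26,23,c); (27,21,c); (27,22,c); (27,23,c)


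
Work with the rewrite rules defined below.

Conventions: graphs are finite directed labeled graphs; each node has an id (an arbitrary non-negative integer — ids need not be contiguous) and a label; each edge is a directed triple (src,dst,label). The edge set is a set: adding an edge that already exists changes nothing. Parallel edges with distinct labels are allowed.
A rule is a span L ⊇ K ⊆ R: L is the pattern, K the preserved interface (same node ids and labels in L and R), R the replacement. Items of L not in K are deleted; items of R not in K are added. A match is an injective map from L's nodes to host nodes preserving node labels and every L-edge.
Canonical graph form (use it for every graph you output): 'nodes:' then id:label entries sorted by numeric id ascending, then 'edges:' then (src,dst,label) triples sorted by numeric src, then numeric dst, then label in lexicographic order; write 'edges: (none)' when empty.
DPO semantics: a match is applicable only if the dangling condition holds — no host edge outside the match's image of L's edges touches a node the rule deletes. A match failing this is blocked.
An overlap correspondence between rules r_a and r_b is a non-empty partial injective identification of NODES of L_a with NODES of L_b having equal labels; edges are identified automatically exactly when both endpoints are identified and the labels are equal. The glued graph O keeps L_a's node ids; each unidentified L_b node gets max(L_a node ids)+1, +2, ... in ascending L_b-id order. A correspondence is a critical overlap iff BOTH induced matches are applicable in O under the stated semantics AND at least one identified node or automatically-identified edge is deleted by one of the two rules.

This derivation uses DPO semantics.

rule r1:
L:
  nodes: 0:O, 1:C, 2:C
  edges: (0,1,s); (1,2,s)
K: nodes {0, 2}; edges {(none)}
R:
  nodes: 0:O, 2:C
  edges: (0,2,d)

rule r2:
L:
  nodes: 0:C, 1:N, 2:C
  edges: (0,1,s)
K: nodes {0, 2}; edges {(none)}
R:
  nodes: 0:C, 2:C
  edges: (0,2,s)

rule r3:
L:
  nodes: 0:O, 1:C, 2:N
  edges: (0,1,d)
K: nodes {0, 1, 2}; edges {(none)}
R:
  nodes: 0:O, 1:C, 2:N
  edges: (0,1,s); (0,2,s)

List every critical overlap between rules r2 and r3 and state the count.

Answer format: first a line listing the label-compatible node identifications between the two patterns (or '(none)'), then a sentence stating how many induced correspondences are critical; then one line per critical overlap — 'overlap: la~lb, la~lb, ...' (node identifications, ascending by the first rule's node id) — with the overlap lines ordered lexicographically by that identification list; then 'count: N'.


label-compatible node identifications between L(r2) and L(r3): 0~1, 1~2, 2~1
3 of the induced correspondences are critical overlaps of r2 and r3.
overlap: 0~1, 1~2
overlap: 1~2
overlap: 1~2, 2~1
count: 3


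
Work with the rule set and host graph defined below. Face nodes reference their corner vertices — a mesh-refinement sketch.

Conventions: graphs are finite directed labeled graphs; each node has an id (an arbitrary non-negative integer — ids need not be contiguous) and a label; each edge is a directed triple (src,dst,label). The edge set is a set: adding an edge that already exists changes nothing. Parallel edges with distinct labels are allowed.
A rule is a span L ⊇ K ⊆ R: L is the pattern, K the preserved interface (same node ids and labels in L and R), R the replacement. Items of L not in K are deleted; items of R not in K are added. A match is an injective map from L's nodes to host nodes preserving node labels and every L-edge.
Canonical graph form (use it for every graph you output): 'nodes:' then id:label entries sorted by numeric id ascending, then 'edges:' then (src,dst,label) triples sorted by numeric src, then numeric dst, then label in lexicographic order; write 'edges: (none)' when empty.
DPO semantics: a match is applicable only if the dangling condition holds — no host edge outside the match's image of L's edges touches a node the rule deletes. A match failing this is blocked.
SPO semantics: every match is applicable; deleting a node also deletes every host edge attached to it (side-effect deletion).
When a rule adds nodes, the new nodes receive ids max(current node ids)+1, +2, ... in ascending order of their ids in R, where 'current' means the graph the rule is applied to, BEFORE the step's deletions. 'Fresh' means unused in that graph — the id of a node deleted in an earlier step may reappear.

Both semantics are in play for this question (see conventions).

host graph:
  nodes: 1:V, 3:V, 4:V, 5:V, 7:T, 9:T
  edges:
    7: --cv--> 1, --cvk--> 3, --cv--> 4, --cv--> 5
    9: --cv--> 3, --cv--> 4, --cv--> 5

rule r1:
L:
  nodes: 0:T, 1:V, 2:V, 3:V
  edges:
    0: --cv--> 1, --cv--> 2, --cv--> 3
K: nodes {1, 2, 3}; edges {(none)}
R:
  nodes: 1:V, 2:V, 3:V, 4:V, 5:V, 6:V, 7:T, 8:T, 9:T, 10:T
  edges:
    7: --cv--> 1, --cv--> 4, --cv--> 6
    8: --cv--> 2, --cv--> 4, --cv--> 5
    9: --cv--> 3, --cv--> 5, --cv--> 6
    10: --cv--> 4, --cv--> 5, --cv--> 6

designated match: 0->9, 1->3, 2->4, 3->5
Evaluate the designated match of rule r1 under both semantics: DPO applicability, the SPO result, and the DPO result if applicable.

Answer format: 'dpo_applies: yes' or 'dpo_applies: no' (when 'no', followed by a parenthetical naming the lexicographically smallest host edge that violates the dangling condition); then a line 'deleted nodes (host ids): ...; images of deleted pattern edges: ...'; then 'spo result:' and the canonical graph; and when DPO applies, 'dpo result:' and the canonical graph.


dpo_applies: yes
deleted nodes (host ids): 9; images of deleted pattern edges: (9,3,cv); (9,4,cv); (9,5,cv)
spo result:
nodes: 1:V, 3:V, 4:V, 5:V, 7:T, 10:V, 11:V, 12:V, 13:T, 14:T, 15:T, 16:T
edges: (7,1,cv); (7,3,cvk); (7,4,cv); (7,5,cv); (13,3,cv); (13,10,cv); (13,12,cv); (14,4,cv); (14,10,cv); (14,11,cv); (15,5,cv); (15,11,cv); (15,12,cv); (16,10,cv); (16,11,cv); (16,12,cv)
dpo result:
nodes: 1:V, 3:V, 4:V, 5:V, 7:T, 10:V, 11:V, 12:V, 13:T, 14:T, 15:T, 16:T
edges: (7,1,cv); (7,3,cvk); (7,4,cv); (7,5,cv); (13,3,cv); (13,10,cv); (13,12,cv); (14,4,cv); (14,10,cv); (14,11,cv); (15,5,cv); (15,11,cv); (15,12,cv); (16,10,cv); (16,11,cv); (16,12,cv)


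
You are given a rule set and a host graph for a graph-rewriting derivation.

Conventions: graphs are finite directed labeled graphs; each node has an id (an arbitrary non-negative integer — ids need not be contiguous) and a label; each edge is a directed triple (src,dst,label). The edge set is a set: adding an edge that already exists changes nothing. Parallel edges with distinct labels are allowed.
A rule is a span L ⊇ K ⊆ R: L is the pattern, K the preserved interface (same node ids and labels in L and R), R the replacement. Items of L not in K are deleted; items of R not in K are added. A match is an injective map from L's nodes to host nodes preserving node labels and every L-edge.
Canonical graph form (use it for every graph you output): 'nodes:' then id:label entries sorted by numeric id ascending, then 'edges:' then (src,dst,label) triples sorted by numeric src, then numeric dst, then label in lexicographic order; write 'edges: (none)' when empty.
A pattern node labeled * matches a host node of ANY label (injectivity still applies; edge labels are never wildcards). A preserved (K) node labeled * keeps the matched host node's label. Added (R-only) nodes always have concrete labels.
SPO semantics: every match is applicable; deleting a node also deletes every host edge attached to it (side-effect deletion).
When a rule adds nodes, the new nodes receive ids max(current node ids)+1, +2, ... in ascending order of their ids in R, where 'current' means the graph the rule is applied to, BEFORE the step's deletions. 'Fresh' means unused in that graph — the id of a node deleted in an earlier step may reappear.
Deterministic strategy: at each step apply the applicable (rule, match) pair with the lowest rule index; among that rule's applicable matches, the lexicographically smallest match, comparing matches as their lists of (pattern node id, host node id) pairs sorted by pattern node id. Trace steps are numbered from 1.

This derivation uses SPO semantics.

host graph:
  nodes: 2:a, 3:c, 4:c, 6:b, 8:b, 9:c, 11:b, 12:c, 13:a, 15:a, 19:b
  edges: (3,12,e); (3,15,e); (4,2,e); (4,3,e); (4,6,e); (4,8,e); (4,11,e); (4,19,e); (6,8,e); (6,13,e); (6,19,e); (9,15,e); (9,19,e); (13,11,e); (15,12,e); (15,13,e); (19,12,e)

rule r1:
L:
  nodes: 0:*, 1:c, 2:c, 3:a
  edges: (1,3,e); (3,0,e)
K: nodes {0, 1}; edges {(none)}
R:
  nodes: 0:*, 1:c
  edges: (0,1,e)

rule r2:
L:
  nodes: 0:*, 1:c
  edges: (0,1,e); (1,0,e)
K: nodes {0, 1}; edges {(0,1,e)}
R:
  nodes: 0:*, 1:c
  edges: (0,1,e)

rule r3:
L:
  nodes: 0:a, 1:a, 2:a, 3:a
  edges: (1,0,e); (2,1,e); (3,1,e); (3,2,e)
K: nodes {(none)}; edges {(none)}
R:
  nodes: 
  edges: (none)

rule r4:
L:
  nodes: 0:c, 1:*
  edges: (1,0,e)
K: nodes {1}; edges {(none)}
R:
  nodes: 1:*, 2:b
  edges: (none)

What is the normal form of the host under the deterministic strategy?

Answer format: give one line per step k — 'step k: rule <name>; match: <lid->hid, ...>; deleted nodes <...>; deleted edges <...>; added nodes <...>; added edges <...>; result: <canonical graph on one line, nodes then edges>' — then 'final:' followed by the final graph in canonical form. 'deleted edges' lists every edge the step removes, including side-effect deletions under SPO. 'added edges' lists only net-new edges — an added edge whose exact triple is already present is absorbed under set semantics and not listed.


step 1: rule r1; match: 0->12, 1->3, 2->4, 3->15; deleted nodes 4, 15; deleted edges (3,15,e); (4,2,e); (4,3,e); (4,6,e); (4,8,e); (4,11,e); (4,19,e); (9,15,e); (15,12,e); (15,13,e); added nodes (none); added edges (12,3,e); result: nodes: 2:a, 3:c, 6:b, 8:b, 9:c, 11:b, 12:c, 13:a, 19:b edges: (3,12,e); (6,8,e); (6,13,e); (6,19,e); (9,19,e); (12,3,e); (13,11,e); (19,12,e)
step 2: rule r2; match: 0->3, 1->12; deleted nodes (none); deleted edges (12,3,e); added nodes (none); added edges (none); result: nodes: 2:a, 3:c, 6:b, 8:b, 9:c, 11:b, 12:c, 13:a, 19:b edges: (3,12,e); (6,8,e); (6,13,e); (6,19,e); (9,19,e); (13,11,e); (19,12,e)
step 3: rule r4; match: 0->12, 1->3; deleted nodes 12; deleted edges (3,12,e); (19,12,e); added nodes 20; added edges (none); result: nodes: 2:a, 3:c, 6:b, 8:b, 9:c, 11:b, 13:a, 19:b, 20:b edges: (6,8,e); (6,13,e); (6,19,e); (9,19,e); (13,11,e)
final:
nodes: 2:a, 3:c, 6:b, 8:b, 9:c, 11:b, 13:a, 19:b, 20:b
edges: (6,8,e); (6,13,e); (6,19,e); (9,19,e); (13,11,e)
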